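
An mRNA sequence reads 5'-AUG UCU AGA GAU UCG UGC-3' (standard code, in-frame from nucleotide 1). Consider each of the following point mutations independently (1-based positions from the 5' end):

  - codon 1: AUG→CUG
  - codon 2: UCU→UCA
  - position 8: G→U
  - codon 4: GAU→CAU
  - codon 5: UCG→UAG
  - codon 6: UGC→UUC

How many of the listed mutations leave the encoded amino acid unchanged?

Codon 1: AUG (Met) → CUG (Leu) — missense.
Codon 2: UCU (Ser) → UCA (Ser) — synonymous.
Codon 3: AGA (Arg) → AUA (Ile) — missense.
Codon 4: GAU (Asp) → CAU (His) — missense.
Codon 5: UCG (Ser) → UAG (Stop) — nonsense.
Codon 6: UGC (Cys) → UUC (Phe) — missense.
Synonymous: 1 of 6.

1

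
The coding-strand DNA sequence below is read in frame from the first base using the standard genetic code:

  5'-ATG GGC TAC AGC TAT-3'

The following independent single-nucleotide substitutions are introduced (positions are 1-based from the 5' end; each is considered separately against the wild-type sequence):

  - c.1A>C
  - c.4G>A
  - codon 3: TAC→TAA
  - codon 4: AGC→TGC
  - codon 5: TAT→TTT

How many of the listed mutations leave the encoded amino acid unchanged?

0

Codon 1: ATG (Met) → CTG (Leu) — missense.
Codon 2: GGC (Gly) → AGC (Ser) — missense.
Codon 3: TAC (Tyr) → TAA (Stop) — nonsense.
Codon 4: AGC (Ser) → TGC (Cys) — missense.
Codon 5: TAT (Tyr) → TTT (Phe) — missense.
Synonymous: 0 of 5.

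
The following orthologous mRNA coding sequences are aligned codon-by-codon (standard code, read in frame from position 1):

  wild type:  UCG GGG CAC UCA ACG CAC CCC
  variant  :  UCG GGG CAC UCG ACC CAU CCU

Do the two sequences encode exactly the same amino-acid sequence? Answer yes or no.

yes

Codon 1: UCG Ser / UCG Ser — identical.
Codon 2: GGG Gly / GGG Gly — identical.
Codon 3: CAC His / CAC His — identical.
Codon 4: UCA Ser / UCG Ser — synonymous.
Codon 5: ACG Thr / ACC Thr — synonymous.
Codon 6: CAC His / CAU His — synonymous.
Codon 7: CCC Pro / CCU Pro — synonymous.
Nonsynonymous differences: 0 → same protein.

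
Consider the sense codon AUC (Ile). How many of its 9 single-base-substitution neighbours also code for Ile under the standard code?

Position 1: none → 0 synonymous.
Position 2: none → 0 synonymous.
Position 3: AUU, AUA → 2 synonymous.
Total: 0 + 0 + 2 = 2.

2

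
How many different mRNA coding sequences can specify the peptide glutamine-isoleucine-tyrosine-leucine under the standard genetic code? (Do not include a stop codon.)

72

Gln: 2 codons.
Ile: 3 codons.
Tyr: 2 codons.
Leu: 6 codons.
2 × 3 × 2 × 6 = 72.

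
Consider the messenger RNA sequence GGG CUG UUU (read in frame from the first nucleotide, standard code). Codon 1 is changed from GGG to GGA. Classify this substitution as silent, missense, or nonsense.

silent

Position 3 falls in codon 1: GGG → Gly.
After the substitution the codon is GGA → Gly.
Both encode Gly, so the change is synonymous.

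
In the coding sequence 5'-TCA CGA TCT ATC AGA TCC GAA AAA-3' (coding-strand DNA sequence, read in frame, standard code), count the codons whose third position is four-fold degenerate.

Codon 1 TCA (Ser): third position 4-fold.
Codon 2 CGA (Arg): third position 4-fold.
Codon 3 TCT (Ser): third position 4-fold.
Codon 4 ATC (Ile): third position 3-fold.
Codon 5 AGA (Arg): third position 2-fold.
Codon 6 TCC (Ser): third position 4-fold.
Codon 7 GAA (Glu): third position 2-fold.
Codon 8 AAA (Lys): third position 2-fold.
Four-fold degenerate third positions: 4.

4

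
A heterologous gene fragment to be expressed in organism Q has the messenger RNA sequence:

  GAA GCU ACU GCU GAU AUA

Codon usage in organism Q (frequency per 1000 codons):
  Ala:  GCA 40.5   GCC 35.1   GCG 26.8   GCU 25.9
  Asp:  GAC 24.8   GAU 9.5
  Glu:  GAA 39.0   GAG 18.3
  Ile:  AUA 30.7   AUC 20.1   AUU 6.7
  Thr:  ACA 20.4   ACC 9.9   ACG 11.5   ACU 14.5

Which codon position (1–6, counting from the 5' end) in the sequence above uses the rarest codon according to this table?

Codon 1 GAA (Glu): 39.0 per 1000.
Codon 2 GCU (Ala): 25.9 per 1000.
Codon 3 ACU (Thr): 14.5 per 1000.
Codon 4 GCU (Ala): 25.9 per 1000.
Codon 5 GAU (Asp): 9.5 per 1000.
Codon 6 AUA (Ile): 30.7 per 1000.
Lowest frequency is 9.5 at codon 5.

5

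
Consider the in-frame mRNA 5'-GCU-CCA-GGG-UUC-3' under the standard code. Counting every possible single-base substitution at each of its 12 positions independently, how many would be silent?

Codon 1 (GCU, Ala): 3 synonymous substitutions.
Codon 2 (CCA, Pro): 3 synonymous substitutions.
Codon 3 (GGG, Gly): 3 synonymous substitutions.
Codon 4 (UUC, Phe): 1 synonymous substitution.
Total: 3 + 3 + 3 + 1 = 10.

10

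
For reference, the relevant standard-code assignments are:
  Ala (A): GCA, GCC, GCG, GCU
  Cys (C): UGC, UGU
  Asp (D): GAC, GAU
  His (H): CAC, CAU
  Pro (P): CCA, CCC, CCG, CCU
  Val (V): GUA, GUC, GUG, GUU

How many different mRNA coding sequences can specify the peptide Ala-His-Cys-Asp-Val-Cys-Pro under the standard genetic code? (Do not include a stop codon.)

1024

Ala: 4 codons.
His: 2 codons.
Cys: 2 codons.
Asp: 2 codons.
Val: 4 codons.
Cys: 2 codons.
Pro: 4 codons.
4 × 2 × 2 × 2 × 4 × 2 × 4 = 1024.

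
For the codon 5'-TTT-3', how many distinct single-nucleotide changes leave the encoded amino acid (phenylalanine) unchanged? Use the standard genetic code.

Position 1: none → 0 synonymous.
Position 2: none → 0 synonymous.
Position 3: TTC → 1 synonymous.
Total: 0 + 0 + 1 = 1.

1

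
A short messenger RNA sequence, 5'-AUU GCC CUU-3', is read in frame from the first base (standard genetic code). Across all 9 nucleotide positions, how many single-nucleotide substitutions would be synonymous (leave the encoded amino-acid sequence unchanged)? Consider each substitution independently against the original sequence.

8

Codon 1 (AUU, Ile): 2 synonymous substitutions.
Codon 2 (GCC, Ala): 3 synonymous substitutions.
Codon 3 (CUU, Leu): 3 synonymous substitutions.
Total: 2 + 3 + 3 = 8.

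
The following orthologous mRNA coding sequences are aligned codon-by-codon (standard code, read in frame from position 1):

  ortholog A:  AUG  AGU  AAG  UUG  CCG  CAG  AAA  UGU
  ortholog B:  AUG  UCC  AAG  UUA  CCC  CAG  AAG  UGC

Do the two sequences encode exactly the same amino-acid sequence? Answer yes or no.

Codon 1: AUG Met / AUG Met — identical.
Codon 2: AGU Ser / UCC Ser — synonymous.
Codon 3: AAG Lys / AAG Lys — identical.
Codon 4: UUG Leu / UUA Leu — synonymous.
Codon 5: CCG Pro / CCC Pro — synonymous.
Codon 6: CAG Gln / CAG Gln — identical.
Codon 7: AAA Lys / AAG Lys — synonymous.
Codon 8: UGU Cys / UGC Cys — synonymous.
Nonsynonymous differences: 0 → same protein.

yes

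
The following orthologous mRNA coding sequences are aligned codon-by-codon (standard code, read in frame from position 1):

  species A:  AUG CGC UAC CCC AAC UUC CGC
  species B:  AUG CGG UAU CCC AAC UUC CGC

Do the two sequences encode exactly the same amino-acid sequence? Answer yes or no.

yes

Codon 1: AUG Met / AUG Met — identical.
Codon 2: CGC Arg / CGG Arg — synonymous.
Codon 3: UAC Tyr / UAU Tyr — synonymous.
Codon 4: CCC Pro / CCC Pro — identical.
Codon 5: AAC Asn / AAC Asn — identical.
Codon 6: UUC Phe / UUC Phe — identical.
Codon 7: CGC Arg / CGC Arg — identical.
Nonsynonymous differences: 0 → same protein.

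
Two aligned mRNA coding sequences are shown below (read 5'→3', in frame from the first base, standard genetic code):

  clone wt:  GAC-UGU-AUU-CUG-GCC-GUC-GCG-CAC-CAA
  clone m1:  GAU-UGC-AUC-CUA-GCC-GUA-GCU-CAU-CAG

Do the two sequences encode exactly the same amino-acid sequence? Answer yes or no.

yes

Codon 1: GAC Asp / GAU Asp — synonymous.
Codon 2: UGU Cys / UGC Cys — synonymous.
Codon 3: AUU Ile / AUC Ile — synonymous.
Codon 4: CUG Leu / CUA Leu — synonymous.
Codon 5: GCC Ala / GCC Ala — identical.
Codon 6: GUC Val / GUA Val — synonymous.
Codon 7: GCG Ala / GCU Ala — synonymous.
Codon 8: CAC His / CAU His — synonymous.
Codon 9: CAA Gln / CAG Gln — synonymous.
Nonsynonymous differences: 0 → same protein.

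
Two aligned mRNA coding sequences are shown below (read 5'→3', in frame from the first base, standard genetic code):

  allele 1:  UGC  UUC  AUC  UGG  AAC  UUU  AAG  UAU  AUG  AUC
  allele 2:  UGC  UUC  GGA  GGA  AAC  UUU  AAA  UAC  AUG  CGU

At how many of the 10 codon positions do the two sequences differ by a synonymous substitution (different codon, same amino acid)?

Codon 1: UGC Cys / UGC Cys — identical.
Codon 2: UUC Phe / UUC Phe — identical.
Codon 3: AUC Ile / GGA Gly — nonsynonymous.
Codon 4: UGG Trp / GGA Gly — nonsynonymous.
Codon 5: AAC Asn / AAC Asn — identical.
Codon 6: UUU Phe / UUU Phe — identical.
Codon 7: AAG Lys / AAA Lys — synonymous.
Codon 8: UAU Tyr / UAC Tyr — synonymous.
Codon 9: AUG Met / AUG Met — identical.
Codon 10: AUC Ile / CGU Arg — nonsynonymous.
Synonymous differences: 2.

2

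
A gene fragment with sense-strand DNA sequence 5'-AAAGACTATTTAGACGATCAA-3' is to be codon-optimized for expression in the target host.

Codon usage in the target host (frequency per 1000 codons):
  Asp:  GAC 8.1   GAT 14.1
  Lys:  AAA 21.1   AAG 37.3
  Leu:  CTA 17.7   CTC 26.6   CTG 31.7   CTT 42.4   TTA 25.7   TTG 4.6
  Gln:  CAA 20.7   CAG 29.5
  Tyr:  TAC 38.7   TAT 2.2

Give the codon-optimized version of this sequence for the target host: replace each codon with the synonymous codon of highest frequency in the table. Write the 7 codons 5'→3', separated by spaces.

Codon 1 (Lys): best is AAG at 37.3.
Codon 2 (Asp): best is GAT at 14.1.
Codon 3 (Tyr): best is TAC at 38.7.
Codon 4 (Leu): best is CTT at 42.4.
Codon 5 (Asp): best is GAT at 14.1.
Codon 6 (Asp): best is GAT at 14.1.
Codon 7 (Gln): best is CAG at 29.5.

AAG GAT TAC CTT GAT GAT CAG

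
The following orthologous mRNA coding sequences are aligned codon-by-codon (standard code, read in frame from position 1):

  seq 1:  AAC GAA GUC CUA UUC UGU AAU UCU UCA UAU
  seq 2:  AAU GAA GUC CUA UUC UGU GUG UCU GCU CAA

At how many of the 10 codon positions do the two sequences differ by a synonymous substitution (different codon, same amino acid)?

Codon 1: AAC Asn / AAU Asn — synonymous.
Codon 2: GAA Glu / GAA Glu — identical.
Codon 3: GUC Val / GUC Val — identical.
Codon 4: CUA Leu / CUA Leu — identical.
Codon 5: UUC Phe / UUC Phe — identical.
Codon 6: UGU Cys / UGU Cys — identical.
Codon 7: AAU Asn / GUG Val — nonsynonymous.
Codon 8: UCU Ser / UCU Ser — identical.
Codon 9: UCA Ser / GCU Ala — nonsynonymous.
Codon 10: UAU Tyr / CAA Gln — nonsynonymous.
Synonymous differences: 1.

1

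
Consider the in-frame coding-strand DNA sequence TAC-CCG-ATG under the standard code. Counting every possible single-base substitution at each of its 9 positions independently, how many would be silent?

4

Codon 1 (TAC, Tyr): 1 synonymous substitution.
Codon 2 (CCG, Pro): 3 synonymous substitutions.
Codon 3 (ATG, Met): 0 synonymous substitutions.
Total: 1 + 3 + 0 = 4.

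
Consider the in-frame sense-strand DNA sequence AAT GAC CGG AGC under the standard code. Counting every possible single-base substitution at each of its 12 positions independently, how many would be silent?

Codon 1 (AAT, Asn): 1 synonymous substitution.
Codon 2 (GAC, Asp): 1 synonymous substitution.
Codon 3 (CGG, Arg): 4 synonymous substitutions.
Codon 4 (AGC, Ser): 1 synonymous substitution.
Total: 1 + 1 + 4 + 1 = 7.

7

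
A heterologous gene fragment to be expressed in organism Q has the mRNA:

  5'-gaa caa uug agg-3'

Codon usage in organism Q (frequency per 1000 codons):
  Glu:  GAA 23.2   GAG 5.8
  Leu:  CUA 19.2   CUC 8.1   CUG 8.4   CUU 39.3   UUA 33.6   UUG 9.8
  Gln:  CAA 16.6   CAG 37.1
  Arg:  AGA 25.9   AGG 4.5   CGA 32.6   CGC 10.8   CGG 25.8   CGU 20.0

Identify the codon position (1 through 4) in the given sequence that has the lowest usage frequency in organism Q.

Codon 1 GAA (Glu): 23.2 per 1000.
Codon 2 CAA (Gln): 16.6 per 1000.
Codon 3 UUG (Leu): 9.8 per 1000.
Codon 4 AGG (Arg): 4.5 per 1000.
Lowest frequency is 4.5 at codon 4.

4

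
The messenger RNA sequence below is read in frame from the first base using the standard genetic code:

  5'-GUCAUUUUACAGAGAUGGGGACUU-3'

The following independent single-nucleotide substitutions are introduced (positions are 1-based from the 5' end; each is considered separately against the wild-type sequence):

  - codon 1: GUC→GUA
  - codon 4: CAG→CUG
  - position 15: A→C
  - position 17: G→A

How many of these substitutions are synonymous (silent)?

1

Codon 1: GUC (Val) → GUA (Val) — synonymous.
Codon 4: CAG (Gln) → CUG (Leu) — missense.
Codon 5: AGA (Arg) → AGC (Ser) — missense.
Codon 6: UGG (Trp) → UAG (Stop) — nonsense.
Synonymous: 1 of 4.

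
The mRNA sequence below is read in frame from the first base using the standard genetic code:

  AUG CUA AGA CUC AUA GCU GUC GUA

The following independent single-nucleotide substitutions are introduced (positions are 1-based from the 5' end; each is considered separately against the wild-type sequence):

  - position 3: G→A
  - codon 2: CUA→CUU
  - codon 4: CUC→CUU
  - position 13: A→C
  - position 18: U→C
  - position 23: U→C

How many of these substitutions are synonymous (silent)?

3

Codon 1: AUG (Met) → AUA (Ile) — missense.
Codon 2: CUA (Leu) → CUU (Leu) — synonymous.
Codon 4: CUC (Leu) → CUU (Leu) — synonymous.
Codon 5: AUA (Ile) → CUA (Leu) — missense.
Codon 6: GCU (Ala) → GCC (Ala) — synonymous.
Codon 8: GUA (Val) → GCA (Ala) — missense.
Synonymous: 3 of 6.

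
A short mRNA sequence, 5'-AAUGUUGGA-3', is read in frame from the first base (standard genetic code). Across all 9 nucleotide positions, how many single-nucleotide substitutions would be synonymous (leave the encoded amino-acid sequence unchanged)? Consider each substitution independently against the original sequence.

Codon 1 (AAU, Asn): 1 synonymous substitution.
Codon 2 (GUU, Val): 3 synonymous substitutions.
Codon 3 (GGA, Gly): 3 synonymous substitutions.
Total: 1 + 3 + 3 = 7.

7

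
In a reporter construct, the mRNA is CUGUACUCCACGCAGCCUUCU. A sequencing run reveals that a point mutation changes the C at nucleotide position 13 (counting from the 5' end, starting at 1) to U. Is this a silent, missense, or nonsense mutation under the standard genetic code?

nonsense

Position 13 falls in codon 5: CAG → Gln.
After the substitution the codon is UAG → Stop.
The new codon is a stop codon, so this is a nonsense mutation.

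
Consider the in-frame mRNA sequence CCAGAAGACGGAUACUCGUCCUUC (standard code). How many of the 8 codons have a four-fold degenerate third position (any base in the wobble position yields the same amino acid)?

4

Codon 1 CCA (Pro): third position 4-fold.
Codon 2 GAA (Glu): third position 2-fold.
Codon 3 GAC (Asp): third position 2-fold.
Codon 4 GGA (Gly): third position 4-fold.
Codon 5 UAC (Tyr): third position 2-fold.
Codon 6 UCG (Ser): third position 4-fold.
Codon 7 UCC (Ser): third position 4-fold.
Codon 8 UUC (Phe): third position 2-fold.
Four-fold degenerate third positions: 4.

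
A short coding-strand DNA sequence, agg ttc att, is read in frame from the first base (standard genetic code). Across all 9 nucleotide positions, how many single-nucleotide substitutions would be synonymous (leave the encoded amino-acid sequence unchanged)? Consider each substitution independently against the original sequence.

5

Codon 1 (AGG, Arg): 2 synonymous substitutions.
Codon 2 (TTC, Phe): 1 synonymous substitution.
Codon 3 (ATT, Ile): 2 synonymous substitutions.
Total: 2 + 1 + 2 = 5.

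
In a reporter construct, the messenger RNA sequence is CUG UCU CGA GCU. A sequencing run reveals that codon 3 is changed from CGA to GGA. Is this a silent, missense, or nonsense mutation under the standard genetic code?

missense

Position 7 falls in codon 3: CGA → Arg.
After the substitution the codon is GGA → Gly.
Arg ≠ Gly, so this is a missense mutation.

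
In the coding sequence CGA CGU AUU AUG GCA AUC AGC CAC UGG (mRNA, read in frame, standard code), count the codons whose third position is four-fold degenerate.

Codon 1 CGA (Arg): third position 4-fold.
Codon 2 CGU (Arg): third position 4-fold.
Codon 3 AUU (Ile): third position 3-fold.
Codon 4 AUG (Met): third position 1-fold.
Codon 5 GCA (Ala): third position 4-fold.
Codon 6 AUC (Ile): third position 3-fold.
Codon 7 AGC (Ser): third position 2-fold.
Codon 8 CAC (His): third position 2-fold.
Codon 9 UGG (Trp): third position 1-fold.
Four-fold degenerate third positions: 3.

3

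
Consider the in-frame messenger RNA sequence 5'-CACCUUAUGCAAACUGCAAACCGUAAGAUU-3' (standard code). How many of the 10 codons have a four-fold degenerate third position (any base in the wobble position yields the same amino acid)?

Codon 1 CAC (His): third position 2-fold.
Codon 2 CUU (Leu): third position 4-fold.
Codon 3 AUG (Met): third position 1-fold.
Codon 4 CAA (Gln): third position 2-fold.
Codon 5 ACU (Thr): third position 4-fold.
Codon 6 GCA (Ala): third position 4-fold.
Codon 7 AAC (Asn): third position 2-fold.
Codon 8 CGU (Arg): third position 4-fold.
Codon 9 AAG (Lys): third position 2-fold.
Codon 10 AUU (Ile): third position 3-fold.
Four-fold degenerate third positions: 4.

4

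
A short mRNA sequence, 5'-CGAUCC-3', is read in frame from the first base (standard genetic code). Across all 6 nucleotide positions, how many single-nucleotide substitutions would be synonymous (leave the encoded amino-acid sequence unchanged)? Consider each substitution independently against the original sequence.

Codon 1 (CGA, Arg): 4 synonymous substitutions.
Codon 2 (UCC, Ser): 3 synonymous substitutions.
Total: 4 + 3 = 7.

7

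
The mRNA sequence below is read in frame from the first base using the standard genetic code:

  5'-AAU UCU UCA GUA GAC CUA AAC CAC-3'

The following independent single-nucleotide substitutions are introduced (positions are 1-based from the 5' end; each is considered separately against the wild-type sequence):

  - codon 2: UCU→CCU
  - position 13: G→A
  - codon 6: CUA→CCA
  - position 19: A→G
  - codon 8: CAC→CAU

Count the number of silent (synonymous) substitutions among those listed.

1

Codon 2: UCU (Ser) → CCU (Pro) — missense.
Codon 5: GAC (Asp) → AAC (Asn) — missense.
Codon 6: CUA (Leu) → CCA (Pro) — missense.
Codon 7: AAC (Asn) → GAC (Asp) — missense.
Codon 8: CAC (His) → CAU (His) — synonymous.
Synonymous: 1 of 5.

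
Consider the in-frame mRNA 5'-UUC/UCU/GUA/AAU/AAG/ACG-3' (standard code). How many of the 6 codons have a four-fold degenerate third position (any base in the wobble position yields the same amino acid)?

3

Codon 1 UUC (Phe): third position 2-fold.
Codon 2 UCU (Ser): third position 4-fold.
Codon 3 GUA (Val): third position 4-fold.
Codon 4 AAU (Asn): third position 2-fold.
Codon 5 AAG (Lys): third position 2-fold.
Codon 6 ACG (Thr): third position 4-fold.
Four-fold degenerate third positions: 3.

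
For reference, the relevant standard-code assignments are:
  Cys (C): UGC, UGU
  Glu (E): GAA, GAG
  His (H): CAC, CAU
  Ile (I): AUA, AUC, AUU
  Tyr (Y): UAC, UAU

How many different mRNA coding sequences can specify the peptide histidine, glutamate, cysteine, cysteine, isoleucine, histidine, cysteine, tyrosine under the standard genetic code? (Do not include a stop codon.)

384

His: 2 codons.
Glu: 2 codons.
Cys: 2 codons.
Cys: 2 codons.
Ile: 3 codons.
His: 2 codons.
Cys: 2 codons.
Tyr: 2 codons.
2 × 2 × 2 × 2 × 3 × 2 × 2 × 2 = 384.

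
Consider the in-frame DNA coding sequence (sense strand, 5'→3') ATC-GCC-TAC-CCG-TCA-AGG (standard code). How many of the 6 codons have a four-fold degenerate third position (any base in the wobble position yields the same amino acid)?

3

Codon 1 ATC (Ile): third position 3-fold.
Codon 2 GCC (Ala): third position 4-fold.
Codon 3 TAC (Tyr): third position 2-fold.
Codon 4 CCG (Pro): third position 4-fold.
Codon 5 TCA (Ser): third position 4-fold.
Codon 6 AGG (Arg): third position 2-fold.
Four-fold degenerate third positions: 3.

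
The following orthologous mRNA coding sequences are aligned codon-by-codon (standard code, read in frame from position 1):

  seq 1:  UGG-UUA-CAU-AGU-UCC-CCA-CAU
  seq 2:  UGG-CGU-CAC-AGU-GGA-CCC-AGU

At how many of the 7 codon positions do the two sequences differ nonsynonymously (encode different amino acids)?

3

Codon 1: UGG Trp / UGG Trp — identical.
Codon 2: UUA Leu / CGU Arg — nonsynonymous.
Codon 3: CAU His / CAC His — synonymous.
Codon 4: AGU Ser / AGU Ser — identical.
Codon 5: UCC Ser / GGA Gly — nonsynonymous.
Codon 6: CCA Pro / CCC Pro — synonymous.
Codon 7: CAU His / AGU Ser — nonsynonymous.
Nonsynonymous differences: 3.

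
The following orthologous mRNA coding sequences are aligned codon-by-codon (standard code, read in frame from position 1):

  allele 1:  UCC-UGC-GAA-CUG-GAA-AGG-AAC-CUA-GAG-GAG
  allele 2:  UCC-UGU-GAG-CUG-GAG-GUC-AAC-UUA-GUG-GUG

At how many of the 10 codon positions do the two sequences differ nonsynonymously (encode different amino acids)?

Codon 1: UCC Ser / UCC Ser — identical.
Codon 2: UGC Cys / UGU Cys — synonymous.
Codon 3: GAA Glu / GAG Glu — synonymous.
Codon 4: CUG Leu / CUG Leu — identical.
Codon 5: GAA Glu / GAG Glu — synonymous.
Codon 6: AGG Arg / GUC Val — nonsynonymous.
Codon 7: AAC Asn / AAC Asn — identical.
Codon 8: CUA Leu / UUA Leu — synonymous.
Codon 9: GAG Glu / GUG Val — nonsynonymous.
Codon 10: GAG Glu / GUG Val — nonsynonymous.
Nonsynonymous differences: 3.

3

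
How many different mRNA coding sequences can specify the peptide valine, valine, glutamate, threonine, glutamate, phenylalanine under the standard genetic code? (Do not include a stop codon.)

512

Val: 4 codons.
Val: 4 codons.
Glu: 2 codons.
Thr: 4 codons.
Glu: 2 codons.
Phe: 2 codons.
4 × 4 × 2 × 4 × 2 × 2 = 512.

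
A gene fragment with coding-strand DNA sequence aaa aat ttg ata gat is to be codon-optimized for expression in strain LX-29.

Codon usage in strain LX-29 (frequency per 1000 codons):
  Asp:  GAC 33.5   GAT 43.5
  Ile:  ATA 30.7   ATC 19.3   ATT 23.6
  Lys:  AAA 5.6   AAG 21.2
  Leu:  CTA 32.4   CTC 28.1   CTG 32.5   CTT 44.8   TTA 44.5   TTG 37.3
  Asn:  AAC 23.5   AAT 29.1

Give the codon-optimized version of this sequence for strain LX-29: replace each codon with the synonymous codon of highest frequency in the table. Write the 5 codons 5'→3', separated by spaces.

AAG AAT CTT ATA GAT

Codon 1 (Lys): best is AAG at 21.2.
Codon 2 (Asn): best is AAT at 29.1.
Codon 3 (Leu): best is CTT at 44.8.
Codon 4 (Ile): best is ATA at 30.7.
Codon 5 (Asp): best is GAT at 43.5.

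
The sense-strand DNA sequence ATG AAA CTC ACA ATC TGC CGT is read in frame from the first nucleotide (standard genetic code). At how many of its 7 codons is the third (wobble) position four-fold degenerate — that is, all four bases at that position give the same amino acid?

3

Codon 1 ATG (Met): third position 1-fold.
Codon 2 AAA (Lys): third position 2-fold.
Codon 3 CTC (Leu): third position 4-fold.
Codon 4 ACA (Thr): third position 4-fold.
Codon 5 ATC (Ile): third position 3-fold.
Codon 6 TGC (Cys): third position 2-fold.
Codon 7 CGT (Arg): third position 4-fold.
Four-fold degenerate third positions: 3.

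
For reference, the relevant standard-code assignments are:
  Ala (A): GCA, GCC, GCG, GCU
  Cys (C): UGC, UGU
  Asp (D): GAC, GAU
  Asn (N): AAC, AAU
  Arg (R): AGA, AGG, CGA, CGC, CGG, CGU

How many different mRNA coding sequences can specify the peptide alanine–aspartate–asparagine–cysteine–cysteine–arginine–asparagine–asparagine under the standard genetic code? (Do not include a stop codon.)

Ala: 4 codons.
Asp: 2 codons.
Asn: 2 codons.
Cys: 2 codons.
Cys: 2 codons.
Arg: 6 codons.
Asn: 2 codons.
Asn: 2 codons.
4 × 2 × 2 × 2 × 2 × 6 × 2 × 2 = 1536.

1536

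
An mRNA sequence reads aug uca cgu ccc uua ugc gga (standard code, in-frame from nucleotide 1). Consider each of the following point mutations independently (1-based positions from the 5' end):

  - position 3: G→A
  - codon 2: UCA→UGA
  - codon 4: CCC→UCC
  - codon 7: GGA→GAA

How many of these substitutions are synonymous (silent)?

0

Codon 1: AUG (Met) → AUA (Ile) — missense.
Codon 2: UCA (Ser) → UGA (Stop) — nonsense.
Codon 4: CCC (Pro) → UCC (Ser) — missense.
Codon 7: GGA (Gly) → GAA (Glu) — missense.
Synonymous: 0 of 4.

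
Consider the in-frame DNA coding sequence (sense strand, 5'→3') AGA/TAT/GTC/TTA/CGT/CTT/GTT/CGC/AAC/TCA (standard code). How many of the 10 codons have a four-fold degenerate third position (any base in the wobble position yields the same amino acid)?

Codon 1 AGA (Arg): third position 2-fold.
Codon 2 TAT (Tyr): third position 2-fold.
Codon 3 GTC (Val): third position 4-fold.
Codon 4 TTA (Leu): third position 2-fold.
Codon 5 CGT (Arg): third position 4-fold.
Codon 6 CTT (Leu): third position 4-fold.
Codon 7 GTT (Val): third position 4-fold.
Codon 8 CGC (Arg): third position 4-fold.
Codon 9 AAC (Asn): third position 2-fold.
Codon 10 TCA (Ser): third position 4-fold.
Four-fold degenerate third positions: 6.

6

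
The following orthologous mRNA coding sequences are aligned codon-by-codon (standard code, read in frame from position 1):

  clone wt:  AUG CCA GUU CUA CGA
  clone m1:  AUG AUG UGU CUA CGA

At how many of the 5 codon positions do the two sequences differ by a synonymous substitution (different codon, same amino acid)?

0

Codon 1: AUG Met / AUG Met — identical.
Codon 2: CCA Pro / AUG Met — nonsynonymous.
Codon 3: GUU Val / UGU Cys — nonsynonymous.
Codon 4: CUA Leu / CUA Leu — identical.
Codon 5: CGA Arg / CGA Arg — identical.
Synonymous differences: 0.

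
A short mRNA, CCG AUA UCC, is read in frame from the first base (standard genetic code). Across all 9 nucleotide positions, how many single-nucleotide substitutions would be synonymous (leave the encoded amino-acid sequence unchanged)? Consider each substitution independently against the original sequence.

Codon 1 (CCG, Pro): 3 synonymous substitutions.
Codon 2 (AUA, Ile): 2 synonymous substitutions.
Codon 3 (UCC, Ser): 3 synonymous substitutions.
Total: 3 + 2 + 3 = 8.

8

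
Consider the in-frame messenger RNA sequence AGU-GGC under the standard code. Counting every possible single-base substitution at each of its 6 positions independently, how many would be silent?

Codon 1 (AGU, Ser): 1 synonymous substitution.
Codon 2 (GGC, Gly): 3 synonymous substitutions.
Total: 1 + 3 = 4.

4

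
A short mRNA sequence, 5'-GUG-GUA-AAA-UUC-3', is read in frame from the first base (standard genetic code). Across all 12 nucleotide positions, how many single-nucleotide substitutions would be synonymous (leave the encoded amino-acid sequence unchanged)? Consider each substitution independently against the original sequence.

8

Codon 1 (GUG, Val): 3 synonymous substitutions.
Codon 2 (GUA, Val): 3 synonymous substitutions.
Codon 3 (AAA, Lys): 1 synonymous substitution.
Codon 4 (UUC, Phe): 1 synonymous substitution.
Total: 3 + 3 + 1 + 1 = 8.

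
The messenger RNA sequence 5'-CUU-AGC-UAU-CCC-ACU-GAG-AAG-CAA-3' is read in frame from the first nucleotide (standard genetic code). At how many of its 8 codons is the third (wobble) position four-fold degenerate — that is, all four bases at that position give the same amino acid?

Codon 1 CUU (Leu): third position 4-fold.
Codon 2 AGC (Ser): third position 2-fold.
Codon 3 UAU (Tyr): third position 2-fold.
Codon 4 CCC (Pro): third position 4-fold.
Codon 5 ACU (Thr): third position 4-fold.
Codon 6 GAG (Glu): third position 2-fold.
Codon 7 AAG (Lys): third position 2-fold.
Codon 8 CAA (Gln): third position 2-fold.
Four-fold degenerate third positions: 3.

3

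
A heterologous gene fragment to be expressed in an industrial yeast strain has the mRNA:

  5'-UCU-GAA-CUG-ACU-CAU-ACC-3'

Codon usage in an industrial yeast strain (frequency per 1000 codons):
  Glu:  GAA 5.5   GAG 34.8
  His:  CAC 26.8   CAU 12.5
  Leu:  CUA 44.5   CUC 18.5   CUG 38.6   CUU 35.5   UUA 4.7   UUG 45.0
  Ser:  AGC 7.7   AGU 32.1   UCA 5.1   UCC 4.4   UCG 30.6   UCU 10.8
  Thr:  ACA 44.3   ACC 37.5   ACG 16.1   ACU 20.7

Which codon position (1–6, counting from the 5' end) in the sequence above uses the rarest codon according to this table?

Codon 1 UCU (Ser): 10.8 per 1000.
Codon 2 GAA (Glu): 5.5 per 1000.
Codon 3 CUG (Leu): 38.6 per 1000.
Codon 4 ACU (Thr): 20.7 per 1000.
Codon 5 CAU (His): 12.5 per 1000.
Codon 6 ACC (Thr): 37.5 per 1000.
Lowest frequency is 5.5 at codon 2.

2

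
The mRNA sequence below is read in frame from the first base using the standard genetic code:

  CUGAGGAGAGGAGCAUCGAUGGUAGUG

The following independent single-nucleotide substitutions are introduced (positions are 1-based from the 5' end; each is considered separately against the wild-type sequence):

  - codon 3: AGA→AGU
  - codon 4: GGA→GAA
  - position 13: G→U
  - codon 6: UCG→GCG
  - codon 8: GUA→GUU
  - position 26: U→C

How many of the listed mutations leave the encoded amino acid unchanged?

Codon 3: AGA (Arg) → AGU (Ser) — missense.
Codon 4: GGA (Gly) → GAA (Glu) — missense.
Codon 5: GCA (Ala) → UCA (Ser) — missense.
Codon 6: UCG (Ser) → GCG (Ala) — missense.
Codon 8: GUA (Val) → GUU (Val) — synonymous.
Codon 9: GUG (Val) → GCG (Ala) — missense.
Synonymous: 1 of 6.

1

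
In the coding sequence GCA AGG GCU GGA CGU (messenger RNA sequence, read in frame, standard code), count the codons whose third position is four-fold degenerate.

4

Codon 1 GCA (Ala): third position 4-fold.
Codon 2 AGG (Arg): third position 2-fold.
Codon 3 GCU (Ala): third position 4-fold.
Codon 4 GGA (Gly): third position 4-fold.
Codon 5 CGU (Arg): third position 4-fold.
Four-fold degenerate third positions: 4.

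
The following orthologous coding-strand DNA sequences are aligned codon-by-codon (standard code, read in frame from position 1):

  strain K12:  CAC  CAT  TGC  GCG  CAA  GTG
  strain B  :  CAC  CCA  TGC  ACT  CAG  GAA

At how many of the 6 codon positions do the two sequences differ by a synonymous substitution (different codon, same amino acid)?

Codon 1: CAC His / CAC His — identical.
Codon 2: CAT His / CCA Pro — nonsynonymous.
Codon 3: TGC Cys / TGC Cys — identical.
Codon 4: GCG Ala / ACT Thr — nonsynonymous.
Codon 5: CAA Gln / CAG Gln — synonymous.
Codon 6: GTG Val / GAA Glu — nonsynonymous.
Synonymous differences: 1.

1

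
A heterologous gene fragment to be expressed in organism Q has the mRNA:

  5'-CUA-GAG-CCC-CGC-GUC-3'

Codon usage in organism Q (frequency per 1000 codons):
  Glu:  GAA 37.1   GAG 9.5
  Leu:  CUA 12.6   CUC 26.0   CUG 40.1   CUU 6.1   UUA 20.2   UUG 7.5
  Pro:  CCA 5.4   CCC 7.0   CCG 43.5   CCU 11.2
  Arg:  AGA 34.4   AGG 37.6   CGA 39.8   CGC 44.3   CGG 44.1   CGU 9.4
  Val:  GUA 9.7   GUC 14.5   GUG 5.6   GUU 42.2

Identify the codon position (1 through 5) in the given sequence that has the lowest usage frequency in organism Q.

3

Codon 1 CUA (Leu): 12.6 per 1000.
Codon 2 GAG (Glu): 9.5 per 1000.
Codon 3 CCC (Pro): 7.0 per 1000.
Codon 4 CGC (Arg): 44.3 per 1000.
Codon 5 GUC (Val): 14.5 per 1000.
Lowest frequency is 7.0 at codon 3.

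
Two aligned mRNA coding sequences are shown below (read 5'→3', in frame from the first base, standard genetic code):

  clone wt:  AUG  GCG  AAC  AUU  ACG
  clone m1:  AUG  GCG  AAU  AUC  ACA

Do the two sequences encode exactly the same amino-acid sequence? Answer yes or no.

yes

Codon 1: AUG Met / AUG Met — identical.
Codon 2: GCG Ala / GCG Ala — identical.
Codon 3: AAC Asn / AAU Asn — synonymous.
Codon 4: AUU Ile / AUC Ile — synonymous.
Codon 5: ACG Thr / ACA Thr — synonymous.
Nonsynonymous differences: 0 → same protein.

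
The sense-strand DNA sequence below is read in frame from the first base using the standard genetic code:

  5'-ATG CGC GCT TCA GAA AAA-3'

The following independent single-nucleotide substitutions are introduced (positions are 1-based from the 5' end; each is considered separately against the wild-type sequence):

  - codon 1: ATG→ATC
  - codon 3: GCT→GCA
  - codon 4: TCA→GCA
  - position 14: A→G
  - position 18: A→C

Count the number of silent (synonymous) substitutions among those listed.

1

Codon 1: ATG (Met) → ATC (Ile) — missense.
Codon 3: GCT (Ala) → GCA (Ala) — synonymous.
Codon 4: TCA (Ser) → GCA (Ala) — missense.
Codon 5: GAA (Glu) → GGA (Gly) — missense.
Codon 6: AAA (Lys) → AAC (Asn) — missense.
Synonymous: 1 of 5.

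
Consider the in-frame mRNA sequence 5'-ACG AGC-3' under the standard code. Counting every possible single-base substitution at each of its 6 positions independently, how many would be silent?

Codon 1 (ACG, Thr): 3 synonymous substitutions.
Codon 2 (AGC, Ser): 1 synonymous substitution.
Total: 3 + 1 = 4.

4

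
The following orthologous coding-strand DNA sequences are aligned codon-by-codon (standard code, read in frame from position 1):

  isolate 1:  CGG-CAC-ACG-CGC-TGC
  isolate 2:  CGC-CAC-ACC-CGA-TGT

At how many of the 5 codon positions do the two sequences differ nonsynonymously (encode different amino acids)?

Codon 1: CGG Arg / CGC Arg — synonymous.
Codon 2: CAC His / CAC His — identical.
Codon 3: ACG Thr / ACC Thr — synonymous.
Codon 4: CGC Arg / CGA Arg — synonymous.
Codon 5: TGC Cys / TGT Cys — synonymous.
Nonsynonymous differences: 0.

0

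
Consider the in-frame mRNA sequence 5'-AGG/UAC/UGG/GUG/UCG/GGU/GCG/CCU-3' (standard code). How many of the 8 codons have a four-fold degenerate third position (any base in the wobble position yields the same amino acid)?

5

Codon 1 AGG (Arg): third position 2-fold.
Codon 2 UAC (Tyr): third position 2-fold.
Codon 3 UGG (Trp): third position 1-fold.
Codon 4 GUG (Val): third position 4-fold.
Codon 5 UCG (Ser): third position 4-fold.
Codon 6 GGU (Gly): third position 4-fold.
Codon 7 GCG (Ala): third position 4-fold.
Codon 8 CCU (Pro): third position 4-fold.
Four-fold degenerate third positions: 5.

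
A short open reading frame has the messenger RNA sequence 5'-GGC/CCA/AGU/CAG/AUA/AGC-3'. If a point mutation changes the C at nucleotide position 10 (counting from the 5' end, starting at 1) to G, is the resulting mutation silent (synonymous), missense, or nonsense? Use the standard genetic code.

Position 10 falls in codon 4: CAG → Gln.
After the substitution the codon is GAG → Glu.
Gln ≠ Glu, so this is a missense mutation.

missense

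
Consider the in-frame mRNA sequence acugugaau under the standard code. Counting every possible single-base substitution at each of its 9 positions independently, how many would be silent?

Codon 1 (ACU, Thr): 3 synonymous substitutions.
Codon 2 (GUG, Val): 3 synonymous substitutions.
Codon 3 (AAU, Asn): 1 synonymous substitution.
Total: 3 + 3 + 1 = 7.

7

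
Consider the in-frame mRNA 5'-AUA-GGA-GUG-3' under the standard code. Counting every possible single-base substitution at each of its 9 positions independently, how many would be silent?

Codon 1 (AUA, Ile): 2 synonymous substitutions.
Codon 2 (GGA, Gly): 3 synonymous substitutions.
Codon 3 (GUG, Val): 3 synonymous substitutions.
Total: 2 + 3 + 3 = 8.

8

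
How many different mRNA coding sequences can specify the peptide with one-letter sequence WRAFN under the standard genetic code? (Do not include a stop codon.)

Trp: 1 codon.
Arg: 6 codons.
Ala: 4 codons.
Phe: 2 codons.
Asn: 2 codons.
1 × 6 × 4 × 2 × 2 = 96.

96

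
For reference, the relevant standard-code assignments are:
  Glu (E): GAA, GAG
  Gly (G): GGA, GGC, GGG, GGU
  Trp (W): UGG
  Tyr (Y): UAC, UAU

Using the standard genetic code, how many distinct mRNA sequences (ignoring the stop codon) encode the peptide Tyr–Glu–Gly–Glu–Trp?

32

Tyr: 2 codons.
Glu: 2 codons.
Gly: 4 codons.
Glu: 2 codons.
Trp: 1 codon.
2 × 2 × 4 × 2 × 1 = 32.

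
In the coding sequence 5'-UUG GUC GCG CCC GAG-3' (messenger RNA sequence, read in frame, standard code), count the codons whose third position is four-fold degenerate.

3

Codon 1 UUG (Leu): third position 2-fold.
Codon 2 GUC (Val): third position 4-fold.
Codon 3 GCG (Ala): third position 4-fold.
Codon 4 CCC (Pro): third position 4-fold.
Codon 5 GAG (Glu): third position 2-fold.
Four-fold degenerate third positions: 3.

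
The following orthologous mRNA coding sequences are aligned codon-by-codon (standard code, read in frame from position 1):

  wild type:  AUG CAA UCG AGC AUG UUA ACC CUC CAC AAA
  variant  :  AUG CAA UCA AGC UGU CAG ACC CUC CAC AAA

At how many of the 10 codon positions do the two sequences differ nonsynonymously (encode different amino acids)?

2

Codon 1: AUG Met / AUG Met — identical.
Codon 2: CAA Gln / CAA Gln — identical.
Codon 3: UCG Ser / UCA Ser — synonymous.
Codon 4: AGC Ser / AGC Ser — identical.
Codon 5: AUG Met / UGU Cys — nonsynonymous.
Codon 6: UUA Leu / CAG Gln — nonsynonymous.
Codon 7: ACC Thr / ACC Thr — identical.
Codon 8: CUC Leu / CUC Leu — identical.
Codon 9: CAC His / CAC His — identical.
Codon 10: AAA Lys / AAA Lys — identical.
Nonsynonymous differences: 2.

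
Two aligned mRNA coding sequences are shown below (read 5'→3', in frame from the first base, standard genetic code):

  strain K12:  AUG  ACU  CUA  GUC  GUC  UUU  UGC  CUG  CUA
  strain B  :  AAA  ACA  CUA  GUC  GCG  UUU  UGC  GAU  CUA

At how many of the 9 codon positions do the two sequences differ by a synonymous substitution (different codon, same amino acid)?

Codon 1: AUG Met / AAA Lys — nonsynonymous.
Codon 2: ACU Thr / ACA Thr — synonymous.
Codon 3: CUA Leu / CUA Leu — identical.
Codon 4: GUC Val / GUC Val — identical.
Codon 5: GUC Val / GCG Ala — nonsynonymous.
Codon 6: UUU Phe / UUU Phe — identical.
Codon 7: UGC Cys / UGC Cys — identical.
Codon 8: CUG Leu / GAU Asp — nonsynonymous.
Codon 9: CUA Leu / CUA Leu — identical.
Synonymous differences: 1.

1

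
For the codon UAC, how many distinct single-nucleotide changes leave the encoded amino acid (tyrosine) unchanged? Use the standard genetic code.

1

Position 1: none → 0 synonymous.
Position 2: none → 0 synonymous.
Position 3: UAU → 1 synonymous.
Total: 0 + 0 + 1 = 1.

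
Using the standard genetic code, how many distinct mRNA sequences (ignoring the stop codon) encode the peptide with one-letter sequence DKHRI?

Asp: 2 codons.
Lys: 2 codons.
His: 2 codons.
Arg: 6 codons.
Ile: 3 codons.
2 × 2 × 2 × 6 × 3 = 144.

144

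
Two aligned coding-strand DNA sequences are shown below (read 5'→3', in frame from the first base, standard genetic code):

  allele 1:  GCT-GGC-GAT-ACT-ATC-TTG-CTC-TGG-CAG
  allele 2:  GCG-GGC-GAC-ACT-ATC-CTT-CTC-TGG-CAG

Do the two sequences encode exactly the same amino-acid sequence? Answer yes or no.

yes

Codon 1: GCT Ala / GCG Ala — synonymous.
Codon 2: GGC Gly / GGC Gly — identical.
Codon 3: GAT Asp / GAC Asp — synonymous.
Codon 4: ACT Thr / ACT Thr — identical.
Codon 5: ATC Ile / ATC Ile — identical.
Codon 6: TTG Leu / CTT Leu — synonymous.
Codon 7: CTC Leu / CTC Leu — identical.
Codon 8: TGG Trp / TGG Trp — identical.
Codon 9: CAG Gln / CAG Gln — identical.
Nonsynonymous differences: 0 → same protein.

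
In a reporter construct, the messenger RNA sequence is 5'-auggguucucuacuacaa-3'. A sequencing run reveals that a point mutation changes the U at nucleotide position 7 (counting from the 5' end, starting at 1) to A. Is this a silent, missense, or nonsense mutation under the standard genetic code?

Position 7 falls in codon 3: UCU → Ser.
After the substitution the codon is ACU → Thr.
Ser ≠ Thr, so this is a missense mutation.

missense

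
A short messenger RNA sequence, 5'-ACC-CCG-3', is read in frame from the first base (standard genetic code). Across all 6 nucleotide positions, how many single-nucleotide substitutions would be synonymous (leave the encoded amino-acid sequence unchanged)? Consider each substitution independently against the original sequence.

6

Codon 1 (ACC, Thr): 3 synonymous substitutions.
Codon 2 (CCG, Pro): 3 synonymous substitutions.
Total: 3 + 3 = 6.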